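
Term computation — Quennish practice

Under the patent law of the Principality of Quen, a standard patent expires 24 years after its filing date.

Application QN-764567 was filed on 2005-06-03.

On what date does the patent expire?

Filing date + 24 years → 3 June 2029.

2029-06-03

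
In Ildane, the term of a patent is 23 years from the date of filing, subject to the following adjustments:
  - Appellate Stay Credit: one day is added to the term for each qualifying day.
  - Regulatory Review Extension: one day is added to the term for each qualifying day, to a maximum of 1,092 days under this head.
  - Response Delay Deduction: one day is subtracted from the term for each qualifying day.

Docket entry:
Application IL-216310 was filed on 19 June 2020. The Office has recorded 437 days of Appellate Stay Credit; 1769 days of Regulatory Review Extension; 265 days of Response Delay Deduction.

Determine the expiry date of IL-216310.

Base term: filing date + 23 years → 19 June 2043.
Appellate Stay Credit: +437 days → 29 August 2044.
Regulatory Review Extension: 1769 days claimed exceeds the 1092-day cap, so +1092 days → 26 August 2047.
Response Delay Deduction: −265 days → 4 December 2046.

2046-12-04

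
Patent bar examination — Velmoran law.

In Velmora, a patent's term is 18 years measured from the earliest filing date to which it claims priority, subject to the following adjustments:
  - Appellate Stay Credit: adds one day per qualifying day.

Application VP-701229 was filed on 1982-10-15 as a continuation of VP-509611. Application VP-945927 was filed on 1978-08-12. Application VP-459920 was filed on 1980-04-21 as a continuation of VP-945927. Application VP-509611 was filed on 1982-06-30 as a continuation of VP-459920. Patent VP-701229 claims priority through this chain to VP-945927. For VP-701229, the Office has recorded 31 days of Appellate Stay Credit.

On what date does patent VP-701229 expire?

Earliest priority filing: 12 August 1978.
Base term: 12 August 1978 + 18 years → 12 August 1996.
Appellate Stay Credit: +31 days → 12 September 1996.

1996-09-12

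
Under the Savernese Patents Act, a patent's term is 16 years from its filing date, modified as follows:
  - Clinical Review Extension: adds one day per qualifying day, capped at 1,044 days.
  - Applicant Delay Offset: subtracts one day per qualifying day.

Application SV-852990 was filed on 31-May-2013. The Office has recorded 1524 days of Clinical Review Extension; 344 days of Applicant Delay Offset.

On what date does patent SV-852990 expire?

2031-05-01

Base term: filing date + 16 years → 31 May 2029.
Clinical Review Extension: 1524 days claimed exceeds the 1044-day cap, so +1044 days → 9 April 2032.
Applicant Delay Offset: −344 days → 1 May 2031.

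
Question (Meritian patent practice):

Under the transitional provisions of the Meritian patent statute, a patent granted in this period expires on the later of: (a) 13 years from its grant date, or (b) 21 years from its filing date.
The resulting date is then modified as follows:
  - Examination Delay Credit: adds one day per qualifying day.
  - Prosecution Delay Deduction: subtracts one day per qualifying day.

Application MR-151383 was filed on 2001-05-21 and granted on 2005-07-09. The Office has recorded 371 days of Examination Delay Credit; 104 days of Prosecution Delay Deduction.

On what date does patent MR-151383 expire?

February 12, 2023

(a) grant + 13 years → 9 July 2018.
(b) filing + 21 years → 21 May 2022.
Later of the two: 21 May 2022.
Examination Delay Credit: +371 days → 27 May 2023.
Prosecution Delay Deduction: −104 days → 12 February 2023.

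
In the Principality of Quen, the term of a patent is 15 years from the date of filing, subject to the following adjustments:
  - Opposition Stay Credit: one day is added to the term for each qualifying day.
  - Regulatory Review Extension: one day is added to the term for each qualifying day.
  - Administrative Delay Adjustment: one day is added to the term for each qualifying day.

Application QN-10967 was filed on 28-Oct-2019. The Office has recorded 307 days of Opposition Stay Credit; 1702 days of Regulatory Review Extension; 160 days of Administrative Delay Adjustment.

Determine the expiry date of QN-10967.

Base term: filing date + 15 years → 28 October 2034.
Opposition Stay Credit: +307 days → 31 August 2035.
Regulatory Review Extension: +1702 days → 28 April 2040.
Administrative Delay Adjustment: +160 days → 5 October 2040.

October 5, 2040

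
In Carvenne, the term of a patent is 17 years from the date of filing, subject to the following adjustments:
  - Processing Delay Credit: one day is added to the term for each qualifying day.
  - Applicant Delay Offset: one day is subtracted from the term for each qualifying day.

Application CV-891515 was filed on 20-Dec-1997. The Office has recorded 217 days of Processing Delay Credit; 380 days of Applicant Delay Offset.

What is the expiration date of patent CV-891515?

2014-07-10

Base term: filing date + 17 years → 20 December 2014.
Processing Delay Credit: +217 days → 25 July 2015.
Applicant Delay Offset: −380 days → 10 July 2014.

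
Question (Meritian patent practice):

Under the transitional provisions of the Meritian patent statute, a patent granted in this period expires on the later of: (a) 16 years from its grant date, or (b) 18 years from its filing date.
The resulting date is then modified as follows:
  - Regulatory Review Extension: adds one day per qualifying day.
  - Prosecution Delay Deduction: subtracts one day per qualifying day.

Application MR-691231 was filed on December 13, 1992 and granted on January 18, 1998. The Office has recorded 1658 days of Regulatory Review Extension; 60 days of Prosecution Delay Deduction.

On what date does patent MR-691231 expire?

2018-06-04

(a) grant + 16 years → 18 January 2014.
(b) filing + 18 years → 13 December 2010.
Later of the two: 18 January 2014.
Regulatory Review Extension: +1658 days → 3 August 2018.
Prosecution Delay Deduction: −60 days → 4 June 2018.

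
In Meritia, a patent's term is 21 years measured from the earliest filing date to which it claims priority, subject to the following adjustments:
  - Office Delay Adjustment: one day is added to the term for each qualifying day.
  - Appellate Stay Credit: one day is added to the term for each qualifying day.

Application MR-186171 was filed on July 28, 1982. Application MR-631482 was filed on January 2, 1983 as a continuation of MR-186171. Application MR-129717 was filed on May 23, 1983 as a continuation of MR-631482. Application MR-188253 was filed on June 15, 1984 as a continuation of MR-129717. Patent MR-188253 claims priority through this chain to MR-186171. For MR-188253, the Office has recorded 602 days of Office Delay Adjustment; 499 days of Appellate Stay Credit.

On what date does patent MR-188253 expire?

2006-08-02

Earliest priority filing: 28 July 1982.
Base term: 28 July 1982 + 21 years → 28 July 2003.
Office Delay Adjustment: +602 days → 21 March 2005.
Appellate Stay Credit: +499 days → 2 August 2006.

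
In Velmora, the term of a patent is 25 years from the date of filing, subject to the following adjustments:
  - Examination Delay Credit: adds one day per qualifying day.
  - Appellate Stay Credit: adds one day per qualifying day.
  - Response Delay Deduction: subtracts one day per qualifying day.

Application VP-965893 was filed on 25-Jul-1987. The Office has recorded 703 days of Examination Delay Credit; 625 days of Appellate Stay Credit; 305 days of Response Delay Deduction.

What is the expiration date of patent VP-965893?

Base term: filing date + 25 years → 25 July 2012.
Examination Delay Credit: +703 days → 28 June 2014.
Appellate Stay Credit: +625 days → 14 March 2016.
Response Delay Deduction: −305 days → 14 May 2015.

2015-05-14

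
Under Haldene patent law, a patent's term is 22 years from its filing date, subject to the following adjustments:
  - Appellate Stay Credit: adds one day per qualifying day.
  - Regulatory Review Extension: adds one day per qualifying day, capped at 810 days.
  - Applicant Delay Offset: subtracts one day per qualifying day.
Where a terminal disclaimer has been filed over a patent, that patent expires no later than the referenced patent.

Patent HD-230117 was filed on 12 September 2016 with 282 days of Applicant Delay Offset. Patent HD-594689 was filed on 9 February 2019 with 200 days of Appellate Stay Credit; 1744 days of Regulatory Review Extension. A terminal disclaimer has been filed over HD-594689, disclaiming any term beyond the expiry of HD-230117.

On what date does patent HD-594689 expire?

Natural term of HD-594689:
  Base: filing + 22 years → 9 February 2041.
  Appellate Stay Credit: +200 days → 28 August 2041.
  Regulatory Review Extension: 1744 days claimed exceeds the 810-day cap, so +810 days → 16 November 2043.
Expiry of referenced patent HD-230117:
  Base: filing + 22 years → 12 September 2038.
  Applicant Delay Offset: −282 days → 4 December 2037.
Terminal disclaimer: HD-594689 expires on the earlier of 16 November 2043 and 4 December 2037.

December 4, 2037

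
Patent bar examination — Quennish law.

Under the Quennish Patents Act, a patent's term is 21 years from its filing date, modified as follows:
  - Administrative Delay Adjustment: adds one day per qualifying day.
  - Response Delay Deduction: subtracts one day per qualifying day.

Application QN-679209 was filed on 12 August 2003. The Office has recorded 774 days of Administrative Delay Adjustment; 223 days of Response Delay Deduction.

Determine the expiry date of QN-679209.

2026-02-14

Base term: filing date + 21 years → 12 August 2024.
Administrative Delay Adjustment: +774 days → 25 September 2026.
Response Delay Deduction: −223 days → 14 February 2026.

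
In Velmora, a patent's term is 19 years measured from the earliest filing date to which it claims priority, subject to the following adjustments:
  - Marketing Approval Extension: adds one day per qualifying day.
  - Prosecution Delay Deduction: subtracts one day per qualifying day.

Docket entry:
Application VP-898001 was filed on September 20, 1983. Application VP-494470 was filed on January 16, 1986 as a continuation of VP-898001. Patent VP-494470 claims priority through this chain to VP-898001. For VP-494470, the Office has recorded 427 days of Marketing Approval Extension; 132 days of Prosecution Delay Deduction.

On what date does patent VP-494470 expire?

July 12, 2003

Earliest priority filing: 20 September 1983.
Base term: 20 September 1983 + 19 years → 20 September 2002.
Marketing Approval Extension: +427 days → 21 November 2003.
Prosecution Delay Deduction: −132 days → 12 July 2003.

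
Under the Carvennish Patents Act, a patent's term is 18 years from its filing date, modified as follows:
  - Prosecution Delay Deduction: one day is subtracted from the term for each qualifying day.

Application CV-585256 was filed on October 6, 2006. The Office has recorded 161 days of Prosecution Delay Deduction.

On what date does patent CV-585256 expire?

April 28, 2024

Base term: filing date + 18 years → 6 October 2024.
Prosecution Delay Deduction: −161 days → 28 April 2024.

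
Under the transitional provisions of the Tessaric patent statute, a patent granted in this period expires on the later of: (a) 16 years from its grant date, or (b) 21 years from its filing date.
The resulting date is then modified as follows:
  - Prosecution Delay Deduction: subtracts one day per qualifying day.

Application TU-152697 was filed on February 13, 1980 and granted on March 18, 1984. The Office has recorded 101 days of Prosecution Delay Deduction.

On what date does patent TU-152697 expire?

(a) grant + 16 years → 18 March 2000.
(b) filing + 21 years → 13 February 2001.
Later of the two: 13 February 2001.
Prosecution Delay Deduction: −101 days → 4 November 2000.

November 4, 2000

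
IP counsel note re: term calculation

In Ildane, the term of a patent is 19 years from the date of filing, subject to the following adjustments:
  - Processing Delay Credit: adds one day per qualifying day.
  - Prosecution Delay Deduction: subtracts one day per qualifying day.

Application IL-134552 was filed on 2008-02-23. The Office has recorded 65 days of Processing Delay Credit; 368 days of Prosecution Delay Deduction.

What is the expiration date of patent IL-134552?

2026-04-26

Base term: filing date + 19 years → 23 February 2027.
Processing Delay Credit: +65 days → 29 April 2027.
Prosecution Delay Deduction: −368 days → 26 April 2026.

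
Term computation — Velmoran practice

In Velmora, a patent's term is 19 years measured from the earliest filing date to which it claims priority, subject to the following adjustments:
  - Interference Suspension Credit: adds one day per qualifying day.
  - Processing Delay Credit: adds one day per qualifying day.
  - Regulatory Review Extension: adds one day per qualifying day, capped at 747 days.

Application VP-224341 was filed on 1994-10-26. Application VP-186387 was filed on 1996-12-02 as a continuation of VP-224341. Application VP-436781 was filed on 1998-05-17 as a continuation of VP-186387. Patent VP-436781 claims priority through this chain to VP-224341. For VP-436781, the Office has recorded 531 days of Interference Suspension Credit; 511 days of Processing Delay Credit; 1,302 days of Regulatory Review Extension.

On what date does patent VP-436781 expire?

September 19, 2018

Earliest priority filing: 26 October 1994.
Base term: 26 October 1994 + 19 years → 26 October 2013.
Interference Suspension Credit: +531 days → 10 April 2015.
Processing Delay Credit: +511 days → 2 September 2016.
Regulatory Review Extension: 1302 days claimed exceeds the 747-day cap, so +747 days → 19 September 2018.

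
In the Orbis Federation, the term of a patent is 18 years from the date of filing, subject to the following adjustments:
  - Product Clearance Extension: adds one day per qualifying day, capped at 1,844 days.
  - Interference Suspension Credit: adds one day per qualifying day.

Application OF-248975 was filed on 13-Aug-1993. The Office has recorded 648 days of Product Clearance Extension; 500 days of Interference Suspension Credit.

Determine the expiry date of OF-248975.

Base term: filing date + 18 years → 13 August 2011.
Product Clearance Extension: 648 days (within the 1844-day cap) → +648 days → 22 May 2013.
Interference Suspension Credit: +500 days → 4 October 2014.

2014-10-04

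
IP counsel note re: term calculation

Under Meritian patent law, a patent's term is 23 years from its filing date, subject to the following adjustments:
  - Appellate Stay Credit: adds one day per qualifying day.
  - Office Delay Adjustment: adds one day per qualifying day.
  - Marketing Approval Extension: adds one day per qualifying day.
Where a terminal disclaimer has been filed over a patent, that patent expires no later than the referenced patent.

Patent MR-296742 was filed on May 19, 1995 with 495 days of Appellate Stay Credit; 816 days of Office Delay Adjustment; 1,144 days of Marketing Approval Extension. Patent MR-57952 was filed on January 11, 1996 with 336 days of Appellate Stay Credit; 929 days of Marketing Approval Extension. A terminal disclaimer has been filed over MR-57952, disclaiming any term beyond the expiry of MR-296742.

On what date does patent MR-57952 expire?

June 29, 2022

Natural term of MR-57952:
  Base: filing + 23 years → 11 January 2019.
  Appellate Stay Credit: +336 days → 13 December 2019.
  Marketing Approval Extension: +929 days → 29 June 2022.
Expiry of referenced patent MR-296742:
  Base: filing + 23 years → 19 May 2018.
  Appellate Stay Credit: +495 days → 26 September 2019.
  Office Delay Adjustment: +816 days → 20 December 2021.
  Marketing Approval Extension: +1144 days → 6 February 2025.
Terminal disclaimer: MR-57952 expires on the earlier of 29 June 2022 and 6 February 2025.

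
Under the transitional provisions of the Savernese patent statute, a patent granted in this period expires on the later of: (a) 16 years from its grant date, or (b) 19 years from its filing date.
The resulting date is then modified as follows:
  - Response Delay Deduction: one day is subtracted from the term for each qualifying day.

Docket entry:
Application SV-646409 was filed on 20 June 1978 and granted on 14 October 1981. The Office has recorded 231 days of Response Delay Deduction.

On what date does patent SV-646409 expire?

(a) grant + 16 years → 14 October 1997.
(b) filing + 19 years → 20 June 1997.
Later of the two: 14 October 1997.
Response Delay Deduction: −231 days → 25 February 1997.

February 25, 1997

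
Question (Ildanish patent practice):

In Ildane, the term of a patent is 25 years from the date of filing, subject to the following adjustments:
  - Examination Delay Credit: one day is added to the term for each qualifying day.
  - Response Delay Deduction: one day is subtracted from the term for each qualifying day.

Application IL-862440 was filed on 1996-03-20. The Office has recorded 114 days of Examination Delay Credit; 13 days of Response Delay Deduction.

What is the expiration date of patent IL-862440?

Base term: filing date + 25 years → 20 March 2021.
Examination Delay Credit: +114 days → 12 July 2021.
Response Delay Deduction: −13 days → 29 June 2021.

2021-06-29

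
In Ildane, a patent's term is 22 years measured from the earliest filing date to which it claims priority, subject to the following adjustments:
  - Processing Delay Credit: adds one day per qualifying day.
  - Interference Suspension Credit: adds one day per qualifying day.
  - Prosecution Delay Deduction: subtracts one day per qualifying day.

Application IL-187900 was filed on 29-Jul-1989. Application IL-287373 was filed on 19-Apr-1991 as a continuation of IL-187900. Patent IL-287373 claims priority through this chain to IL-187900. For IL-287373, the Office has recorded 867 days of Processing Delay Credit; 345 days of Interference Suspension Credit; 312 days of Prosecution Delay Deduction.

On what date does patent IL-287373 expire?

January 14, 2014

Earliest priority filing: 29 July 1989.
Base term: 29 July 1989 + 22 years → 29 July 2011.
Processing Delay Credit: +867 days → 12 December 2013.
Interference Suspension Credit: +345 days → 22 November 2014.
Prosecution Delay Deduction: −312 days → 14 January 2014.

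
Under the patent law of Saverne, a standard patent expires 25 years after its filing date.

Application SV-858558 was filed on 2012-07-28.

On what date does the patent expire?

July 28, 2037

Filing date + 25 years → 28 July 2037.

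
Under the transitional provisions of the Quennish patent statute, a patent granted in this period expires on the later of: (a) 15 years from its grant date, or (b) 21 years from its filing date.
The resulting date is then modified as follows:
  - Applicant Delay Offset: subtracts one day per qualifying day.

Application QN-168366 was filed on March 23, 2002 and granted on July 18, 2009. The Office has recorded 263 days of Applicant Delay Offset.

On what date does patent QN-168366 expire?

(a) grant + 15 years → 18 July 2024.
(b) filing + 21 years → 23 March 2023.
Later of the two: 18 July 2024.
Applicant Delay Offset: −263 days → 29 October 2023.

2023-10-29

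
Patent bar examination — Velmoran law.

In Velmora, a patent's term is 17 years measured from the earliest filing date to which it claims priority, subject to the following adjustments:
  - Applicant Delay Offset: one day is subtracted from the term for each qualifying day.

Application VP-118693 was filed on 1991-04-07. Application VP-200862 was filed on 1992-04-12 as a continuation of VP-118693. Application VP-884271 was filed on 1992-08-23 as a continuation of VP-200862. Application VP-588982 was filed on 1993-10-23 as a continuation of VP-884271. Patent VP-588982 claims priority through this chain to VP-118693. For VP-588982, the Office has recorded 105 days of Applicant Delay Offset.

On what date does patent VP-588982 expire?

Earliest priority filing: 7 April 1991.
Base term: 7 April 1991 + 17 years → 7 April 2008.
Applicant Delay Offset: −105 days → 24 December 2007.

2007-12-24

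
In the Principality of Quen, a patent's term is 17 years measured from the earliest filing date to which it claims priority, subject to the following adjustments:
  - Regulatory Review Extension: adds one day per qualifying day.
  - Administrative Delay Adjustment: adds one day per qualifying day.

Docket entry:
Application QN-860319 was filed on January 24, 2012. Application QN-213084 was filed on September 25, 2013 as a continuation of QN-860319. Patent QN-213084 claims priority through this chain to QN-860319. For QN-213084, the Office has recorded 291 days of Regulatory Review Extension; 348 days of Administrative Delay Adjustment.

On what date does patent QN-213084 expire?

October 25, 2030

Earliest priority filing: 24 January 2012.
Base term: 24 January 2012 + 17 years → 24 January 2029.
Regulatory Review Extension: +291 days → 11 November 2029.
Administrative Delay Adjustment: +348 days → 25 October 2030.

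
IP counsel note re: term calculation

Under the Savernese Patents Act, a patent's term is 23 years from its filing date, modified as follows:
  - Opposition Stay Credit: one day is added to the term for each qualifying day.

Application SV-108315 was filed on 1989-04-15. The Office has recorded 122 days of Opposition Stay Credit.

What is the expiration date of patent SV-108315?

Base term: filing date + 23 years → 15 April 2012.
Opposition Stay Credit: +122 days → 15 August 2012.

2012-08-15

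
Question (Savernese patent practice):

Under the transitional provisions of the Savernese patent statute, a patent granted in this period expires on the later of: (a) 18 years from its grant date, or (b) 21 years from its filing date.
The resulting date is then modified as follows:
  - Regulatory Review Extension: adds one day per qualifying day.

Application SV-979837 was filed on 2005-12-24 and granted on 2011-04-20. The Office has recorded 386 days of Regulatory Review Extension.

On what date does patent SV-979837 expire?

(a) grant + 18 years → 20 April 2029.
(b) filing + 21 years → 24 December 2026.
Later of the two: 20 April 2029.
Regulatory Review Extension: +386 days → 11 May 2030.

May 11, 2030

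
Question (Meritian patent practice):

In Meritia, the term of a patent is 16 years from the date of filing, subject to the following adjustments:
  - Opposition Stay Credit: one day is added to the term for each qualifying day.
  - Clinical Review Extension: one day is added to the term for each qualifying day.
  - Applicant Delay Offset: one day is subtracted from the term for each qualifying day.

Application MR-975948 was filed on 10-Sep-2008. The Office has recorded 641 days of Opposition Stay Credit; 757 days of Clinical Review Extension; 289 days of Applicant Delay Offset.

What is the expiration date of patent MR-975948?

Base term: filing date + 16 years → 10 September 2024.
Opposition Stay Credit: +641 days → 13 June 2026.
Clinical Review Extension: +757 days → 9 July 2028.
Applicant Delay Offset: −289 days → 24 September 2027.

September 24, 2027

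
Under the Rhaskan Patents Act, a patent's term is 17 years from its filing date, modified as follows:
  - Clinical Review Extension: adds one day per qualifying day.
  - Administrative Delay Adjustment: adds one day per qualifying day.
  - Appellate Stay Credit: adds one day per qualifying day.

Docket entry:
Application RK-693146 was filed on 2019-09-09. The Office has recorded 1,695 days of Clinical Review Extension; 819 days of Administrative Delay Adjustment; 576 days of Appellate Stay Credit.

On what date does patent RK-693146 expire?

Base term: filing date + 17 years → 9 September 2036.
Clinical Review Extension: +1695 days → 1 May 2041.
Administrative Delay Adjustment: +819 days → 29 July 2043.
Appellate Stay Credit: +576 days → 24 February 2045.

February 24, 2045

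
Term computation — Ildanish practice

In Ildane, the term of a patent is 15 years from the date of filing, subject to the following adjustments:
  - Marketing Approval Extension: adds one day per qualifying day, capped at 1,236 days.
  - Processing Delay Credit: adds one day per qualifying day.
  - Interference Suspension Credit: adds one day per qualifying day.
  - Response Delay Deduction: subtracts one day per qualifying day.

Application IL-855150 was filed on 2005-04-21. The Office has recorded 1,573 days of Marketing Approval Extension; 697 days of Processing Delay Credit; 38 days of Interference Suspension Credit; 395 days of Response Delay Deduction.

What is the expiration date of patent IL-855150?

August 14, 2024

Base term: filing date + 15 years → 21 April 2020.
Marketing Approval Extension: 1573 days claimed exceeds the 1236-day cap, so +1236 days → 9 September 2023.
Processing Delay Credit: +697 days → 6 August 2025.
Interference Suspension Credit: +38 days → 13 September 2025.
Response Delay Deduction: −395 days → 14 August 2024.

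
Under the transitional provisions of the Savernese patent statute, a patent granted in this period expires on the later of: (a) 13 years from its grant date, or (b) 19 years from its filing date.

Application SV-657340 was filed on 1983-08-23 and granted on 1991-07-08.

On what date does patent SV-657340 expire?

(a) grant + 13 years → 8 July 2004.
(b) filing + 19 years → 23 August 2002.
Later of the two: 8 July 2004.

2004-07-08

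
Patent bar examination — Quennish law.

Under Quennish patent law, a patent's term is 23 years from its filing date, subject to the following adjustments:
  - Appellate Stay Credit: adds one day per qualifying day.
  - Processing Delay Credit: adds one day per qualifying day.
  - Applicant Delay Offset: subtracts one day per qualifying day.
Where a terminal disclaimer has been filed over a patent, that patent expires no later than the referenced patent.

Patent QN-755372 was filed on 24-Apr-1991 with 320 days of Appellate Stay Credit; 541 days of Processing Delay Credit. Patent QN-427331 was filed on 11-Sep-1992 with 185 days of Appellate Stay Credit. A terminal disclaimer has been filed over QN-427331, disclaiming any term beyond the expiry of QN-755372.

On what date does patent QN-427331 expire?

2016-03-14

Natural term of QN-427331:
  Base: filing + 23 years → 11 September 2015.
  Appellate Stay Credit: +185 days → 14 March 2016.
Expiry of referenced patent QN-755372:
  Base: filing + 23 years → 24 April 2014.
  Appellate Stay Credit: +320 days → 10 March 2015.
  Processing Delay Credit: +541 days → 1 September 2016.
Terminal disclaimer: QN-427331 expires on the earlier of 14 March 2016 and 1 September 2016.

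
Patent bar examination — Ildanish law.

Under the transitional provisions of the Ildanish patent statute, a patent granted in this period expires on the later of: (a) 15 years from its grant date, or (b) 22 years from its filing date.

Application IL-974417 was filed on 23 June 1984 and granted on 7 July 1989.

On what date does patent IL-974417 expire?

(a) grant + 15 years → 7 July 2004.
(b) filing + 22 years → 23 June 2006.
Later of the two: 23 June 2006.

2006-06-23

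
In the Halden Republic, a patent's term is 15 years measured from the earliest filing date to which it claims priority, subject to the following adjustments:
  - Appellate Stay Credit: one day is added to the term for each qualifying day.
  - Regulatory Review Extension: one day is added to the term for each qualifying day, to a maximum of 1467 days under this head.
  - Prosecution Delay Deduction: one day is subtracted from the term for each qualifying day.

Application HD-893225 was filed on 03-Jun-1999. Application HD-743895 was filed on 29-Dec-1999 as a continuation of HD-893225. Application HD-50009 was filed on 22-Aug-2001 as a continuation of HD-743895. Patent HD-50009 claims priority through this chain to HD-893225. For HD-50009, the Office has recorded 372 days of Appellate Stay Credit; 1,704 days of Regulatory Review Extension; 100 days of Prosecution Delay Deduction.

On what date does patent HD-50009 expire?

2019-03-08

Earliest priority filing: 3 June 1999.
Base term: 3 June 1999 + 15 years → 3 June 2014.
Appellate Stay Credit: +372 days → 10 June 2015.
Regulatory Review Extension: 1704 days claimed exceeds the 1467-day cap, so +1467 days → 16 June 2019.
Prosecution Delay Deduction: −100 days → 8 March 2019.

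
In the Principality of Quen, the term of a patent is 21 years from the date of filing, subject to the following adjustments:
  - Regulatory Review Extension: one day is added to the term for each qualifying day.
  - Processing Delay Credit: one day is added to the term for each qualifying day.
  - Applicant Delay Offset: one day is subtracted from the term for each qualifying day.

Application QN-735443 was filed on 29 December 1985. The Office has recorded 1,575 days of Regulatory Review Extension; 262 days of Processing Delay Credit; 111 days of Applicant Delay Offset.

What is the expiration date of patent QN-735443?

Base term: filing date + 21 years → 29 December 2006.
Regulatory Review Extension: +1575 days → 22 April 2011.
Processing Delay Credit: +262 days → 9 January 2012.
Applicant Delay Offset: −111 days → 20 September 2011.

September 20, 2011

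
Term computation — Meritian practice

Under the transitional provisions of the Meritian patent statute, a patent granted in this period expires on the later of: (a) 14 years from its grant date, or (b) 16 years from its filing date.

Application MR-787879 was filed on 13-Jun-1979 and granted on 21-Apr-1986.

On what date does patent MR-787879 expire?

April 21, 2000

(a) grant + 14 years → 21 April 2000.
(b) filing + 16 years → 13 June 1995.
Later of the two: 21 April 2000.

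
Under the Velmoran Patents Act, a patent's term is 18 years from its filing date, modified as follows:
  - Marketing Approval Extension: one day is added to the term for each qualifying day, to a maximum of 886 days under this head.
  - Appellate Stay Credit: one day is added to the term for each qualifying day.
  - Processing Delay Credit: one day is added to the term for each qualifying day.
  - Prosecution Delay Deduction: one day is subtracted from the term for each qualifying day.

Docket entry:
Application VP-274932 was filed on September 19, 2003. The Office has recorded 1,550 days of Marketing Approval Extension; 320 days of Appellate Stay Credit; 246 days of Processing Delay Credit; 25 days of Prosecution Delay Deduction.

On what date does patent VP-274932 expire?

August 16, 2025

Base term: filing date + 18 years → 19 September 2021.
Marketing Approval Extension: 1550 days claimed exceeds the 886-day cap, so +886 days → 22 February 2024.
Appellate Stay Credit: +320 days → 7 January 2025.
Processing Delay Credit: +246 days → 10 September 2025.
Prosecution Delay Deduction: −25 days → 16 August 2025.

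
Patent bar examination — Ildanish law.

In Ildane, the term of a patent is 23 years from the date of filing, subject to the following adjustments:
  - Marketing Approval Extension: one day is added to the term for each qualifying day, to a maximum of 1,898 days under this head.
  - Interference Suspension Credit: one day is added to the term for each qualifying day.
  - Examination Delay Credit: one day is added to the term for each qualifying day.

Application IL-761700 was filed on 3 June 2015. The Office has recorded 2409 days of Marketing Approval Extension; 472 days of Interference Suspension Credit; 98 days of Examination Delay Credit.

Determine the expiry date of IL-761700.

Base term: filing date + 23 years → 3 June 2038.
Marketing Approval Extension: 2409 days claimed exceeds the 1898-day cap, so +1898 days → 14 August 2043.
Interference Suspension Credit: +472 days → 28 November 2044.
Examination Delay Credit: +98 days → 6 March 2045.

March 6, 2045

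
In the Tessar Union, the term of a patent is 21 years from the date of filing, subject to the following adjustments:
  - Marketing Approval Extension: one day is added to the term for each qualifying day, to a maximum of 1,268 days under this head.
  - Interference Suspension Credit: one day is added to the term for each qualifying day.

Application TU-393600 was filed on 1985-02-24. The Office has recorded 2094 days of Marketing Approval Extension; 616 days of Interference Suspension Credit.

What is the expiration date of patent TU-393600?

2011-04-23

Base term: filing date + 21 years → 24 February 2006.
Marketing Approval Extension: 2094 days claimed exceeds the 1268-day cap, so +1268 days → 15 August 2009.
Interference Suspension Credit: +616 days → 23 April 2011.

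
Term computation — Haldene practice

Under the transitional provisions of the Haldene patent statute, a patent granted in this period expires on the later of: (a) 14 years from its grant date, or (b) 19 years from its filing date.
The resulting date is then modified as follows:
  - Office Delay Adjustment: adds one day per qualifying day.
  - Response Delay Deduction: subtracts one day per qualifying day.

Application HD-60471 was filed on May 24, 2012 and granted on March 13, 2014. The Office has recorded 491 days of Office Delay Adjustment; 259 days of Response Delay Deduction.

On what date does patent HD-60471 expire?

(a) grant + 14 years → 13 March 2028.
(b) filing + 19 years → 24 May 2031.
Later of the two: 24 May 2031.
Office Delay Adjustment: +491 days → 26 September 2032.
Response Delay Deduction: −259 days → 11 January 2032.

2032-01-11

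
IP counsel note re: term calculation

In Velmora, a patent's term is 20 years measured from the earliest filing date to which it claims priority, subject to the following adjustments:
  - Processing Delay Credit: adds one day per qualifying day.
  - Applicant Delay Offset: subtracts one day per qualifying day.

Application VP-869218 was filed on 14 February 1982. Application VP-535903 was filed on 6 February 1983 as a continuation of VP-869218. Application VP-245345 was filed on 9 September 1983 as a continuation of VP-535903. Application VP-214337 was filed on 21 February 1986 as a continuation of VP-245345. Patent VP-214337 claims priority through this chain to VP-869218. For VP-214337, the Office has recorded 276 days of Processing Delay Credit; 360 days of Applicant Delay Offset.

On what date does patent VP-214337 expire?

Earliest priority filing: 14 February 1982.
Base term: 14 February 1982 + 20 years → 14 February 2002.
Processing Delay Credit: +276 days → 17 November 2002.
Applicant Delay Offset: −360 days → 22 November 2001.

2001-11-22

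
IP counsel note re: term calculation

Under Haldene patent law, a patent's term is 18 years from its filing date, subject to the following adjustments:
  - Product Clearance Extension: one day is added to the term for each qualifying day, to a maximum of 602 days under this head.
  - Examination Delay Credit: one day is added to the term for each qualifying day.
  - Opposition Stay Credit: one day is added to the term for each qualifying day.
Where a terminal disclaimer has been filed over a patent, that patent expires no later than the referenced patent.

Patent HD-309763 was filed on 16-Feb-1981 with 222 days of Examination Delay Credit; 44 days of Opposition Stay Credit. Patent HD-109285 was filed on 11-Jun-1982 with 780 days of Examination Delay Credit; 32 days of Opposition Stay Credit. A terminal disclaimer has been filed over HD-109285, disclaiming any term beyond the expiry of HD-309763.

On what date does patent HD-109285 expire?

Natural term of HD-109285:
  Base: filing + 18 years → 11 June 2000.
  Examination Delay Credit: +780 days → 31 July 2002.
  Opposition Stay Credit: +32 days → 1 September 2002.
Expiry of referenced patent HD-309763:
  Base: filing + 18 years → 16 February 1999.
  Examination Delay Credit: +222 days → 26 September 1999.
  Opposition Stay Credit: +44 days → 9 November 1999.
Terminal disclaimer: HD-109285 expires on the earlier of 1 September 2002 and 9 November 1999.

November 9, 1999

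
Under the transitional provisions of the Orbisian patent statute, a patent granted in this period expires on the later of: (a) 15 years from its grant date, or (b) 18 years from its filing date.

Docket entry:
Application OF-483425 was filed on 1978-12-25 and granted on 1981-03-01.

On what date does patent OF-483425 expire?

(a) grant + 15 years → 1 March 1996.
(b) filing + 18 years → 25 December 1996.
Later of the two: 25 December 1996.

1996-12-25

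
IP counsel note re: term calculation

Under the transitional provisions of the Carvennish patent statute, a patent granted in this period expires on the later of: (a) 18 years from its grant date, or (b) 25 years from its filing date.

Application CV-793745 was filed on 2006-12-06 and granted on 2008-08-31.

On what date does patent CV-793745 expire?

December 6, 2031

(a) grant + 18 years → 31 August 2026.
(b) filing + 25 years → 6 December 2031.
Later of the two: 6 December 2031.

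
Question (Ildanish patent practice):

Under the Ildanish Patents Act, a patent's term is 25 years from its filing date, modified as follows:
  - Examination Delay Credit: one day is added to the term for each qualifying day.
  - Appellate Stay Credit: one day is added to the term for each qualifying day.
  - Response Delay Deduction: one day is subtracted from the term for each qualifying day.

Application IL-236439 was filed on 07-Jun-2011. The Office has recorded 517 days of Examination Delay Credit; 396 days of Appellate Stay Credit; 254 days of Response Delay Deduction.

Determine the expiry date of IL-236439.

Base term: filing date + 25 years → 7 June 2036.
Examination Delay Credit: +517 days → 6 November 2037.
Appellate Stay Credit: +396 days → 7 December 2038.
Response Delay Deduction: −254 days → 28 March 2038.

2038-03-28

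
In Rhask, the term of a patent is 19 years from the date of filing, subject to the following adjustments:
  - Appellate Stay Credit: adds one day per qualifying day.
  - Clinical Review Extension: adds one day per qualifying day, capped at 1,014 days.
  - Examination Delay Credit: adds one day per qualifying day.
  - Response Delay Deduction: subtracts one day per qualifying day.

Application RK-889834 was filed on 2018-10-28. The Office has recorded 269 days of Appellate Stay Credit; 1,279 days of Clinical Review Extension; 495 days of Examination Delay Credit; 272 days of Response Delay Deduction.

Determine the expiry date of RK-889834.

Base term: filing date + 19 years → 28 October 2037.
Appellate Stay Credit: +269 days → 24 July 2038.
Clinical Review Extension: 1279 days claimed exceeds the 1014-day cap, so +1014 days → 3 May 2041.
Examination Delay Credit: +495 days → 10 September 2042.
Response Delay Deduction: −272 days → 12 December 2041.

December 12, 2041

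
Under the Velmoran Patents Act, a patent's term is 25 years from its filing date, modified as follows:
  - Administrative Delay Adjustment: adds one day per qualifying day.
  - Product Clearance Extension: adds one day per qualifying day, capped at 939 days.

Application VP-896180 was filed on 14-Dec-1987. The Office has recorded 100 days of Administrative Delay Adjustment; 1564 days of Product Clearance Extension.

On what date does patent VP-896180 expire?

2015-10-19

Base term: filing date + 25 years → 14 December 2012.
Administrative Delay Adjustment: +100 days → 24 March 2013.
Product Clearance Extension: 1564 days claimed exceeds the 939-day cap, so +939 days → 19 October 2015.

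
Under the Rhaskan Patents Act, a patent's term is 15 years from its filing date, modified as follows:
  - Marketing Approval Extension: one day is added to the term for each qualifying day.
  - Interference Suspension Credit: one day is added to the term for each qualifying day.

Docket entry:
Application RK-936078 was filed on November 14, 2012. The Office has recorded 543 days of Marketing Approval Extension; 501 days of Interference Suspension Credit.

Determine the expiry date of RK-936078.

2030-09-23

Base term: filing date + 15 years → 14 November 2027.
Marketing Approval Extension: +543 days → 10 May 2029.
Interference Suspension Credit: +501 days → 23 September 2030.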